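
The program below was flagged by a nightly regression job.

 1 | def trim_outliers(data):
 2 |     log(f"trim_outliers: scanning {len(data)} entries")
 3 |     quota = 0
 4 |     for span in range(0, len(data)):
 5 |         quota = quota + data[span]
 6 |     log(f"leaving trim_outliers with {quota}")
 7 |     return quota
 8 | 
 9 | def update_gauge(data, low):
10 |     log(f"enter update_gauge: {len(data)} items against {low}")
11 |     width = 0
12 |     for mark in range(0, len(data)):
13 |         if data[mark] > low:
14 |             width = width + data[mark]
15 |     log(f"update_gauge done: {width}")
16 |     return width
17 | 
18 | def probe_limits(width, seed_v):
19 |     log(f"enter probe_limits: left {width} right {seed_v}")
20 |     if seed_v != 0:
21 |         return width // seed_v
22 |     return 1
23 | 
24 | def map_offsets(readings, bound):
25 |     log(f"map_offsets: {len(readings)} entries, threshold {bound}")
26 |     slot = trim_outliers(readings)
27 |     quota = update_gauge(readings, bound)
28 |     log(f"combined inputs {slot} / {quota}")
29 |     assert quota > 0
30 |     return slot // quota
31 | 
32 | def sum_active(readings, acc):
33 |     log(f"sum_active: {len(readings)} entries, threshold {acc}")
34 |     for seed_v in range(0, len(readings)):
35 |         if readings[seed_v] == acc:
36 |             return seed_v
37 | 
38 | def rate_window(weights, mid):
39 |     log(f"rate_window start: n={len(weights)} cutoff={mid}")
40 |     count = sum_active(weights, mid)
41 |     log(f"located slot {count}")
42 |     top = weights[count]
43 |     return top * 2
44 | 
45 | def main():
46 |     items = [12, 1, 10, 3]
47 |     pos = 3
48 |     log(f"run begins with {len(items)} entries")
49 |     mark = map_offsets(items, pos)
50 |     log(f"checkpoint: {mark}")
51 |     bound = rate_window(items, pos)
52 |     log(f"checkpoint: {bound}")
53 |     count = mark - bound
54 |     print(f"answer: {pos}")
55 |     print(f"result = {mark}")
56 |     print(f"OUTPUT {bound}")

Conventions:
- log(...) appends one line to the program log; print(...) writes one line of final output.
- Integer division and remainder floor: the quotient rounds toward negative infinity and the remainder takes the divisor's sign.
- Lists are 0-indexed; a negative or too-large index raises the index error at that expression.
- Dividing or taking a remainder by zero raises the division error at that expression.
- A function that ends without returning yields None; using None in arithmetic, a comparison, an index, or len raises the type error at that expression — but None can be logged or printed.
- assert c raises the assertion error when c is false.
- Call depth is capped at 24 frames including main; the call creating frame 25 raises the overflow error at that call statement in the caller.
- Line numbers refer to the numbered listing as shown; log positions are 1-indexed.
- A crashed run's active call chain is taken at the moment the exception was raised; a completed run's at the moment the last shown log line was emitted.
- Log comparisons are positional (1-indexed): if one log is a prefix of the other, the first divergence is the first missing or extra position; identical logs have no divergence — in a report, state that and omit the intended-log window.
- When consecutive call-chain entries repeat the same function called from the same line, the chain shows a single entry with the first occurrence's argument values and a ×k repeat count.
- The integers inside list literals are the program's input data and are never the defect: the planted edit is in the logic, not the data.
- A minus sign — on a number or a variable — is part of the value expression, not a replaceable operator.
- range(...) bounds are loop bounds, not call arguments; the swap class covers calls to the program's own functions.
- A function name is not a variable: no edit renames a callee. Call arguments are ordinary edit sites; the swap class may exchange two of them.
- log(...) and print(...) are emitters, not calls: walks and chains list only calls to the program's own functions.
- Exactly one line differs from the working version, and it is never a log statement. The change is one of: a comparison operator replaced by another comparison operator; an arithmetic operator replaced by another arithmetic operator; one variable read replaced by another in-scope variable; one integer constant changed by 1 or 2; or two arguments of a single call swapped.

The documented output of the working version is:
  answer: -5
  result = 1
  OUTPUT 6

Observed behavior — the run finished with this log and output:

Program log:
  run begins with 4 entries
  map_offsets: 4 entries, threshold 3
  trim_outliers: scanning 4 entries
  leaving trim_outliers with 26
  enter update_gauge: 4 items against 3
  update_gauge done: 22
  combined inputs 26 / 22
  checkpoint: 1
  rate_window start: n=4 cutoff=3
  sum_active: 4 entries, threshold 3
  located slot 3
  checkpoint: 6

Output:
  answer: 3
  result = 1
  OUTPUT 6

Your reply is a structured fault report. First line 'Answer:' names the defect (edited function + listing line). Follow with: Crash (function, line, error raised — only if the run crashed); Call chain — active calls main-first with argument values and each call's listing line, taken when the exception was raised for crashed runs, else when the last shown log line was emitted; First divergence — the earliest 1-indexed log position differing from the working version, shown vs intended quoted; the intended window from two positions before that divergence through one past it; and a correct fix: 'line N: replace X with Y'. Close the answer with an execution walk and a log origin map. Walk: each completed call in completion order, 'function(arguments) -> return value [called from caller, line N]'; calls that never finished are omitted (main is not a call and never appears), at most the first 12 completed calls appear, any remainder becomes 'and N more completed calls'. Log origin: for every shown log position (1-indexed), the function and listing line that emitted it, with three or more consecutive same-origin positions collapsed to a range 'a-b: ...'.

Answer: the defect is in main at line 54.
The tell: Every logged value matches the working version; the printed result is what differs.
Call chain: main.
First divergence: none; the two logs match at every position.
Execution walk:
  trim_outliers([12, 1, 10, 3]) -> 26  [called from map_offsets, line 26]
  update_gauge([12, 1, 10, 3], 3) -> 22  [called from map_offsets, line 27]
  map_offsets([12, 1, 10, 3], 3) -> 1  [called from main, line 49]
  sum_active([12, 1, 10, 3], 3) -> 3  [called from rate_window, line 40]
  rate_window([12, 1, 10, 3], 3) -> 6  [called from main, line 51]
Origin of each log line:
  1 — main, line 48
  2 — map_offsets, line 25
  3 — trim_outliers, line 2
  4 — trim_outliers, line 6
  5 — update_gauge, line 10
  6 — update_gauge, line 15
  7 — map_offsets, line 28
  8 — main, line 50
  9 — rate_window, line 39
  10 — sum_active, line 33
  11 — rate_window, line 41
  12 — main, line 52
A correct fix: line 54: replace `pos` with `count`.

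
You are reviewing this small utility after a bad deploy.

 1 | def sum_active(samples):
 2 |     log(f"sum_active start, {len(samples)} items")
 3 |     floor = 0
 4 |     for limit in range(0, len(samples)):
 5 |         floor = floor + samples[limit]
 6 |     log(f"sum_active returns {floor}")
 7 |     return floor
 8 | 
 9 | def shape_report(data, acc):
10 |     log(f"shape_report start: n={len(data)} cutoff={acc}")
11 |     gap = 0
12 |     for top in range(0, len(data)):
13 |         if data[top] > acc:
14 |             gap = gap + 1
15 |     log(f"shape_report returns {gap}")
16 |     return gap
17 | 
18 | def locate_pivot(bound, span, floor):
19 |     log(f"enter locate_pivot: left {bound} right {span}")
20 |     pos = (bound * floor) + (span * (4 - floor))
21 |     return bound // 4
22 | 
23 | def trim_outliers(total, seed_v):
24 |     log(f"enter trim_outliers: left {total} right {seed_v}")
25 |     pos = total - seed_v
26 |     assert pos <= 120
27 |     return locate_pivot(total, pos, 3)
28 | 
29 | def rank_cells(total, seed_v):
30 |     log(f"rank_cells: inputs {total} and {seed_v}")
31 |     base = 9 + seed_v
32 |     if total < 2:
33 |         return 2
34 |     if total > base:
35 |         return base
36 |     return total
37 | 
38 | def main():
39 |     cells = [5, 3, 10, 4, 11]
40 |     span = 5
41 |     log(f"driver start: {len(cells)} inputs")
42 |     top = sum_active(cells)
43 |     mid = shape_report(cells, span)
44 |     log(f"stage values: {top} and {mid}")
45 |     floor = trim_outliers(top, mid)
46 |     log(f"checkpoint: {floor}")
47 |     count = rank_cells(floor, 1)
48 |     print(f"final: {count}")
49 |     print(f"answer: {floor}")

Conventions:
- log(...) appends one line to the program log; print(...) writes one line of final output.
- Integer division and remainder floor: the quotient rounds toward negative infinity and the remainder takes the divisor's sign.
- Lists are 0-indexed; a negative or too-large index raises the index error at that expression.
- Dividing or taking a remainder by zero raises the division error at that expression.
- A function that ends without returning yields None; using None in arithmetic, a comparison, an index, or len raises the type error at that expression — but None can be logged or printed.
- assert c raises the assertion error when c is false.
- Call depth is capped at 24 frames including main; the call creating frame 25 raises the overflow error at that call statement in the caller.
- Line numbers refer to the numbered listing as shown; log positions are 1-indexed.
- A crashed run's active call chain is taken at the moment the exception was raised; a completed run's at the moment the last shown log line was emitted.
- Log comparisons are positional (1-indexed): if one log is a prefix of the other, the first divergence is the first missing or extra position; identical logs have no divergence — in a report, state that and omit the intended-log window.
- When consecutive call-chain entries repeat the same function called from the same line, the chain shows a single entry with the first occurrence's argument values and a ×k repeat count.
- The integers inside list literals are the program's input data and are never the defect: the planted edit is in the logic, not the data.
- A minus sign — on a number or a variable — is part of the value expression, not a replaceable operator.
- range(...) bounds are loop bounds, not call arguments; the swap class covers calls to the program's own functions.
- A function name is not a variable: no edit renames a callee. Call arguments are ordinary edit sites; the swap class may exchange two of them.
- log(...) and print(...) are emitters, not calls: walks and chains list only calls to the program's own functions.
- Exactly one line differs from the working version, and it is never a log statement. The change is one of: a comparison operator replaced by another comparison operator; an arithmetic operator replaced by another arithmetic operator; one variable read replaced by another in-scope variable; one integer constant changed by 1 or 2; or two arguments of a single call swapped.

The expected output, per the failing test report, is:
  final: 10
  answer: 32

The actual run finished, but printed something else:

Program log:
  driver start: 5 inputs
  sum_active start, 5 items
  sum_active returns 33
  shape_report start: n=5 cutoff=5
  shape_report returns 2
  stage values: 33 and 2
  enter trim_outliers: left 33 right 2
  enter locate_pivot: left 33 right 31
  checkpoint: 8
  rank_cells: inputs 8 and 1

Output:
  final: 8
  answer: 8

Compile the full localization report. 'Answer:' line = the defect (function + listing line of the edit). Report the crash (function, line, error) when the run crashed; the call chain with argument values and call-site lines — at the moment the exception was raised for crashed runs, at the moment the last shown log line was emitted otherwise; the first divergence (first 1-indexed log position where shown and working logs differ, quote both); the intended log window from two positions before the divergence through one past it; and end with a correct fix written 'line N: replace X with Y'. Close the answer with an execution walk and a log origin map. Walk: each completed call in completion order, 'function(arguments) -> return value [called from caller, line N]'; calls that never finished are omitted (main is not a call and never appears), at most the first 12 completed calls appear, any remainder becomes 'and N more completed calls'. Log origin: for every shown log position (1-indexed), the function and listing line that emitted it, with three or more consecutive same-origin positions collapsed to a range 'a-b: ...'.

Answer: the defect is in locate_pivot at line 21.
Key fact: Position 9 is the first bad log line: 'checkpoint: 8' should read 'checkpoint: 32'.
Call chain: main -> rank_cells(8, 1) (called at line 47).
First divergence: position 9 — shown 'checkpoint: 8', intended 'checkpoint: 32'.
Intended log window:
  7: enter trim_outliers: left 33 right 2
  8: enter locate_pivot: left 33 right 31
  9: checkpoint: 32
  10: rank_cells: inputs 32 and 1
Execution walk:
  sum_active([5, 3, 10, 4, 11]) -> 33  [called from main, line 42]
  shape_report([5, 3, 10, 4, 11], 5) -> 2  [called from main, line 43]
  locate_pivot(33, 31, 3) -> 8  [called from trim_outliers, line 27]
  trim_outliers(33, 2) -> 8  [called from main, line 45]
  rank_cells(8, 1) -> 8  [called from main, line 47]
Log origins:
  1 — main, line 41
  2 — sum_active, line 2
  3 — sum_active, line 6
  4 — shape_report, line 10
  5 — shape_report, line 15
  6 — main, line 44
  7 — trim_outliers, line 24
  8 — locate_pivot, line 19
  9 — main, line 46
  10 — rank_cells, line 30
A correct fix: line 21: replace `bound` with `pos`.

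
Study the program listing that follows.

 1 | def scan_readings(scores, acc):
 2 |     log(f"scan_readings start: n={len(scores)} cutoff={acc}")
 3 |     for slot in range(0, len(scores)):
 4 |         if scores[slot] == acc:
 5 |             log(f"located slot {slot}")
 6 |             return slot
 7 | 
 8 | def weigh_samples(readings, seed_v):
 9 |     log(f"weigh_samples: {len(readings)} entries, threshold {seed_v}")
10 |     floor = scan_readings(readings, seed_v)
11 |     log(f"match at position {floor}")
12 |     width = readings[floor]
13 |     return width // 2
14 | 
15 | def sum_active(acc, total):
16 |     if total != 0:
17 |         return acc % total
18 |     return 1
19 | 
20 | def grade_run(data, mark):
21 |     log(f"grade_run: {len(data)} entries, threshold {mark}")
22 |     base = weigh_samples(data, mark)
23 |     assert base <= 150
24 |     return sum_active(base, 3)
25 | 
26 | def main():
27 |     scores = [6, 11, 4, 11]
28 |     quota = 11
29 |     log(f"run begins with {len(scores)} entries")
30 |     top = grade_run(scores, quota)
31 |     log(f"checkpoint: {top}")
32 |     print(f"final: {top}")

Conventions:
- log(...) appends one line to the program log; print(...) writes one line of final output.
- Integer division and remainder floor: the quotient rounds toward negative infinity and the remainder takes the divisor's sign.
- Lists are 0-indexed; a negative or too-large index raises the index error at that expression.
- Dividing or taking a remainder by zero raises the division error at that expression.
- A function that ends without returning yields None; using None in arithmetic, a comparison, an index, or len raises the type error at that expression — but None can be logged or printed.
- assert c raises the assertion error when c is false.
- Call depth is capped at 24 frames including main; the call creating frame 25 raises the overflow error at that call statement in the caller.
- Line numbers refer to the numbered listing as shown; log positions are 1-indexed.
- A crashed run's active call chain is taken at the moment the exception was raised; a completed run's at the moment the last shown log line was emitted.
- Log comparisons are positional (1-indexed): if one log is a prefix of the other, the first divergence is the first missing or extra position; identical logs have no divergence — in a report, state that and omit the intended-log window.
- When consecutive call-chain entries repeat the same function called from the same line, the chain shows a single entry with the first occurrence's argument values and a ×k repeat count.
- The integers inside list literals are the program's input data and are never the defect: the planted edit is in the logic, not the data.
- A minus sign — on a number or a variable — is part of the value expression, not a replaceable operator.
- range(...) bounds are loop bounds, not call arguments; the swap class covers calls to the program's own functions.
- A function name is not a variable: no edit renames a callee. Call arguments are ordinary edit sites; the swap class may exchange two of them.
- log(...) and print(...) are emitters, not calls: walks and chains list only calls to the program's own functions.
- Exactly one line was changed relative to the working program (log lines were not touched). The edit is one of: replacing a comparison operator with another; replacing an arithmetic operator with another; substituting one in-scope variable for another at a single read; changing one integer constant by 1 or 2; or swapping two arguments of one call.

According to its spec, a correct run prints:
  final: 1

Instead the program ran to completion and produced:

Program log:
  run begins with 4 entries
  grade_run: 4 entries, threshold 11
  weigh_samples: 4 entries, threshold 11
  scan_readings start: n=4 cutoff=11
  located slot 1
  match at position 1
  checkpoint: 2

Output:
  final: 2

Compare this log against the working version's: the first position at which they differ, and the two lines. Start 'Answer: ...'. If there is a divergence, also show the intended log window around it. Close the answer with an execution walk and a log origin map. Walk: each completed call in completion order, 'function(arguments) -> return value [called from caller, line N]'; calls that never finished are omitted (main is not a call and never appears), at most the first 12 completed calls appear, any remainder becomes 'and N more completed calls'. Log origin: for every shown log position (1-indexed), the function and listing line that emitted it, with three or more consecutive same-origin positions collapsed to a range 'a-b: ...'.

Answer: at position 7 the run shows 'checkpoint: 2' where the working version logs 'checkpoint: 1'.
Intended log window:
  5: located slot 1
  6: match at position 1
  7: checkpoint: 1
Execution walk:
  scan_readings([6, 11, 4, 11], 11) -> 1  [called from weigh_samples, line 10]
  weigh_samples([6, 11, 4, 11], 11) -> 5  [called from grade_run, line 22]
  sum_active(5, 3) -> 2  [called from grade_run, line 24]
  grade_run([6, 11, 4, 11], 11) -> 2  [called from main, line 30]
Log origins:
  1: logged in main at line 29
  2: logged in grade_run at line 21
  3: logged in weigh_samples at line 9
  4: logged in scan_readings at line 2
  5: logged in scan_readings at line 5
  6: logged in weigh_samples at line 11
  7: logged in main at line 31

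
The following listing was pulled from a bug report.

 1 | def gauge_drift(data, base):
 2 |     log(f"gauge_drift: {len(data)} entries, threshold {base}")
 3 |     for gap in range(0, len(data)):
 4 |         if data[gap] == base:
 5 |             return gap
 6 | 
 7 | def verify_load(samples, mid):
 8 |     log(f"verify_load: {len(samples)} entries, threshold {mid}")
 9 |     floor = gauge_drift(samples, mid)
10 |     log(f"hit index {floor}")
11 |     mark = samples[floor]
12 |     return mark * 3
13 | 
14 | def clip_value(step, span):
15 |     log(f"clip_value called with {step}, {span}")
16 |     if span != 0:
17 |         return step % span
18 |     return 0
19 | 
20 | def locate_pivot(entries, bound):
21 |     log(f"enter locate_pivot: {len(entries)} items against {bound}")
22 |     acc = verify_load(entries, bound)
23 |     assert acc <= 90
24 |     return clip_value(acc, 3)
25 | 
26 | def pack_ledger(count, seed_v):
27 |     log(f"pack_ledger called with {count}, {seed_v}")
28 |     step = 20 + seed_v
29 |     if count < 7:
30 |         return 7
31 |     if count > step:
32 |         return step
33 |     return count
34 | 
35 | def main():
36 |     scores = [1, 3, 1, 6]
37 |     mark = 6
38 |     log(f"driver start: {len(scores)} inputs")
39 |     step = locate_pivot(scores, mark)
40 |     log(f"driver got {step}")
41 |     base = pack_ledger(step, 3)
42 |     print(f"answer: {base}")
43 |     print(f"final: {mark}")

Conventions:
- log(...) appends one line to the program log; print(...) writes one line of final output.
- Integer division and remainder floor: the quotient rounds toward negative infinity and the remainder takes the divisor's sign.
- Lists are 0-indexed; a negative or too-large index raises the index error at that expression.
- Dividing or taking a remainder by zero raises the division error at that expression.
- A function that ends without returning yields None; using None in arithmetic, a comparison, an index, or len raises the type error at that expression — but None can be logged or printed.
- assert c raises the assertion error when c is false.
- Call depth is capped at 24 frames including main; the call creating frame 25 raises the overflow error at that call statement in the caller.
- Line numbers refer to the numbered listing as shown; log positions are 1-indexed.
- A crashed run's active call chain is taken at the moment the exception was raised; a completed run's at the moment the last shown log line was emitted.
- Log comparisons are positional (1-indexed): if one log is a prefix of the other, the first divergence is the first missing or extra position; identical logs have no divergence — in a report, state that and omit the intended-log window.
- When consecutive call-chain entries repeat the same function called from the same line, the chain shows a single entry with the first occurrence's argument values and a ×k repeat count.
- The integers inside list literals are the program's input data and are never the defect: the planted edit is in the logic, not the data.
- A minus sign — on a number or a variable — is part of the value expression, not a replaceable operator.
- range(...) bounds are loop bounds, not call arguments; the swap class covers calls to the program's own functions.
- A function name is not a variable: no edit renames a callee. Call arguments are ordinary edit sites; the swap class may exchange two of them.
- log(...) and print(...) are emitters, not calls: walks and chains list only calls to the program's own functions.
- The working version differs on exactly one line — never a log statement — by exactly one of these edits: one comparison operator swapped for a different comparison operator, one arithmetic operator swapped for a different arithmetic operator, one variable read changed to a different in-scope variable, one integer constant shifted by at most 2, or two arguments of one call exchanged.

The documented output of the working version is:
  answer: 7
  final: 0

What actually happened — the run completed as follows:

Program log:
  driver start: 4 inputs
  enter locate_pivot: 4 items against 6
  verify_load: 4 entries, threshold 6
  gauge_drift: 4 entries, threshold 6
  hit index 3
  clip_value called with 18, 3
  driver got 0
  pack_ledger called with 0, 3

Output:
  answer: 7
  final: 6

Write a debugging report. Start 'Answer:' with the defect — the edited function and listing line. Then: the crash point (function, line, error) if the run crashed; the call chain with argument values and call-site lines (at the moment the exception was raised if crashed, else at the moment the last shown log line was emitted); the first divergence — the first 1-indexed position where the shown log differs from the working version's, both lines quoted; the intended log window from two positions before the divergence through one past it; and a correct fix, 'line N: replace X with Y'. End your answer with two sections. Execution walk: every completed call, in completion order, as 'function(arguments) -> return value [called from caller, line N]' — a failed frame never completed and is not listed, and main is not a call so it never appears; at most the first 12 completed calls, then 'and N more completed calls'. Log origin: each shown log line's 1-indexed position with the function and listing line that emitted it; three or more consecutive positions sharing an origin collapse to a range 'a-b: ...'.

Answer: the defect is in main at line 43.
Core observation: The two runs log identically and part ways only at the printed values.
Call chain: main -> pack_ledger(0, 3) (called at line 41).
First divergence: none; the two logs match at every position.
Execution walk:
  gauge_drift([1, 3, 1, 6], 6) -> 3  [called from verify_load, line 9]
  verify_load([1, 3, 1, 6], 6) -> 18  [called from locate_pivot, line 22]
  clip_value(18, 3) -> 0  [called from locate_pivot, line 24]
  locate_pivot([1, 3, 1, 6], 6) -> 0  [called from main, line 39]
  pack_ledger(0, 3) -> 7  [called from main, line 41]
Origin of each log line:
  1 — main, line 38
  2 — locate_pivot, line 21
  3 — verify_load, line 8
  4 — gauge_drift, line 2
  5 — verify_load, line 10
  6 — clip_value, line 15
  7 — main, line 40
  8 — pack_ledger, line 27
A correct fix: line 43: replace `mark` with `step`.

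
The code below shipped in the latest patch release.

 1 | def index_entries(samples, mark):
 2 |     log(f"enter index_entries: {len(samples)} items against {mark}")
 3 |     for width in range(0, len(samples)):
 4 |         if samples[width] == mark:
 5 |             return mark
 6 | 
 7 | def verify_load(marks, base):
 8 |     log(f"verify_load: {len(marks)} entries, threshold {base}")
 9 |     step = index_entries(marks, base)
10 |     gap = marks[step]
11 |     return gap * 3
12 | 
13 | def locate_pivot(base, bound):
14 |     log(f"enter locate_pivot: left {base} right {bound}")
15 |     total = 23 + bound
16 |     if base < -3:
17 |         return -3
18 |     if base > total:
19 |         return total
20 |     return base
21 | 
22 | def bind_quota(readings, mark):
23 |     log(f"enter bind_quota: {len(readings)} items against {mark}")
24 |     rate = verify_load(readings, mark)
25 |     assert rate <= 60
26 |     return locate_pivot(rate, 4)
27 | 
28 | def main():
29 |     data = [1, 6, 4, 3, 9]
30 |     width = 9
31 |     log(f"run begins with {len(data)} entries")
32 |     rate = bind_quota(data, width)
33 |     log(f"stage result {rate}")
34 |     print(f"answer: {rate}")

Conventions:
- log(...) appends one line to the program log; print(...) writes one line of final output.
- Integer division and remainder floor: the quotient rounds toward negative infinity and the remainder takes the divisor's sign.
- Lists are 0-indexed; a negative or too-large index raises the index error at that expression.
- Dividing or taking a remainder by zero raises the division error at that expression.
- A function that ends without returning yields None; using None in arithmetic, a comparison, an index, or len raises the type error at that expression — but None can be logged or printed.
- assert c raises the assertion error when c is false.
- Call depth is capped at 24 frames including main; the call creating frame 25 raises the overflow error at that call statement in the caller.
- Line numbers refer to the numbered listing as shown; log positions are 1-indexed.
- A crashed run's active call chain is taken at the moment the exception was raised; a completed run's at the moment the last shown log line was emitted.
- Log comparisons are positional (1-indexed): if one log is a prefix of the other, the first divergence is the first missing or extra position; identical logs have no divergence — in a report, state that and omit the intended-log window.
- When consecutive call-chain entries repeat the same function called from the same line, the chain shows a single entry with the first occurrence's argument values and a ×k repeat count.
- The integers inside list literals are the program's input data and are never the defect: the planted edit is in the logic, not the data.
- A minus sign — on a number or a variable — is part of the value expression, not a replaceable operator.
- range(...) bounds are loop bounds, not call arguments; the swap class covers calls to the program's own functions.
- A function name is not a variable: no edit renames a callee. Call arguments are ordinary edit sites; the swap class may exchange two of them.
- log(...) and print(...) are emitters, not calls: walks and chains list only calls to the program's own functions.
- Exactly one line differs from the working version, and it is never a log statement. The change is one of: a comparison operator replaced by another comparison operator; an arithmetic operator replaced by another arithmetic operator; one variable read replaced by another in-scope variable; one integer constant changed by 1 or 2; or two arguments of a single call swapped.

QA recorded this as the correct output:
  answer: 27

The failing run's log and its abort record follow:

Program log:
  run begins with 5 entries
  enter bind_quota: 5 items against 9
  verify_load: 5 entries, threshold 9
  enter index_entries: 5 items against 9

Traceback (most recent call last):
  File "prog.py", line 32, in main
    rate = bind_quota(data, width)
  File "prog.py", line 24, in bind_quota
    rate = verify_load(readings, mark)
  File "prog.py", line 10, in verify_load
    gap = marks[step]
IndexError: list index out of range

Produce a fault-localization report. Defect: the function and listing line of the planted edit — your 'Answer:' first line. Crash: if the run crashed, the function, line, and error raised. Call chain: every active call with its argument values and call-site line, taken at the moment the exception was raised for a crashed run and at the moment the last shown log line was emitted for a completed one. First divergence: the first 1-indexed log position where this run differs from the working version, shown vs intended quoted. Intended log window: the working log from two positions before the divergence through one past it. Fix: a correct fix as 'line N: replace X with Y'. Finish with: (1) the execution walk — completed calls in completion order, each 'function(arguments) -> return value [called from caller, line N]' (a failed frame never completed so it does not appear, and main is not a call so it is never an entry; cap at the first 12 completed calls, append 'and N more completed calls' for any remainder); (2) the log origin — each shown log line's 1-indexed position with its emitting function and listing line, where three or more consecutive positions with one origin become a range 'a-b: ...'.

Answer: the defect is in index_entries at line 5.
Key observation: Only 4 log lines were emitted before the run died; the intended continuation was 'enter locate_pivot: left 27 right 4'.
Crash: verify_load, line 10, IndexError.
Call chain: main -> bind_quota([1, 6, 4, 3, 9], 9) (called at line 32) -> verify_load([1, 6, 4, 3, 9], 9) (called at line 24).
First divergence: position 5; the shown log stops at 4 lines while the working version next logs 'enter locate_pivot: left 27 right 4'.
Intended log window:
  3: verify_load: 5 entries, threshold 9
  4: enter index_entries: 5 items against 9
  5: enter locate_pivot: left 27 right 4
  6: stage result 27
Execution walk:
  index_entries([1, 6, 4, 3, 9], 9) -> 9  [called from verify_load, line 9]
Log origin:
  1: logged in main at line 31
  2: logged in bind_quota at line 23
  3: logged in verify_load at line 8
  4: logged in index_entries at line 2
A correct fix: line 5: replace `mark` with `width`.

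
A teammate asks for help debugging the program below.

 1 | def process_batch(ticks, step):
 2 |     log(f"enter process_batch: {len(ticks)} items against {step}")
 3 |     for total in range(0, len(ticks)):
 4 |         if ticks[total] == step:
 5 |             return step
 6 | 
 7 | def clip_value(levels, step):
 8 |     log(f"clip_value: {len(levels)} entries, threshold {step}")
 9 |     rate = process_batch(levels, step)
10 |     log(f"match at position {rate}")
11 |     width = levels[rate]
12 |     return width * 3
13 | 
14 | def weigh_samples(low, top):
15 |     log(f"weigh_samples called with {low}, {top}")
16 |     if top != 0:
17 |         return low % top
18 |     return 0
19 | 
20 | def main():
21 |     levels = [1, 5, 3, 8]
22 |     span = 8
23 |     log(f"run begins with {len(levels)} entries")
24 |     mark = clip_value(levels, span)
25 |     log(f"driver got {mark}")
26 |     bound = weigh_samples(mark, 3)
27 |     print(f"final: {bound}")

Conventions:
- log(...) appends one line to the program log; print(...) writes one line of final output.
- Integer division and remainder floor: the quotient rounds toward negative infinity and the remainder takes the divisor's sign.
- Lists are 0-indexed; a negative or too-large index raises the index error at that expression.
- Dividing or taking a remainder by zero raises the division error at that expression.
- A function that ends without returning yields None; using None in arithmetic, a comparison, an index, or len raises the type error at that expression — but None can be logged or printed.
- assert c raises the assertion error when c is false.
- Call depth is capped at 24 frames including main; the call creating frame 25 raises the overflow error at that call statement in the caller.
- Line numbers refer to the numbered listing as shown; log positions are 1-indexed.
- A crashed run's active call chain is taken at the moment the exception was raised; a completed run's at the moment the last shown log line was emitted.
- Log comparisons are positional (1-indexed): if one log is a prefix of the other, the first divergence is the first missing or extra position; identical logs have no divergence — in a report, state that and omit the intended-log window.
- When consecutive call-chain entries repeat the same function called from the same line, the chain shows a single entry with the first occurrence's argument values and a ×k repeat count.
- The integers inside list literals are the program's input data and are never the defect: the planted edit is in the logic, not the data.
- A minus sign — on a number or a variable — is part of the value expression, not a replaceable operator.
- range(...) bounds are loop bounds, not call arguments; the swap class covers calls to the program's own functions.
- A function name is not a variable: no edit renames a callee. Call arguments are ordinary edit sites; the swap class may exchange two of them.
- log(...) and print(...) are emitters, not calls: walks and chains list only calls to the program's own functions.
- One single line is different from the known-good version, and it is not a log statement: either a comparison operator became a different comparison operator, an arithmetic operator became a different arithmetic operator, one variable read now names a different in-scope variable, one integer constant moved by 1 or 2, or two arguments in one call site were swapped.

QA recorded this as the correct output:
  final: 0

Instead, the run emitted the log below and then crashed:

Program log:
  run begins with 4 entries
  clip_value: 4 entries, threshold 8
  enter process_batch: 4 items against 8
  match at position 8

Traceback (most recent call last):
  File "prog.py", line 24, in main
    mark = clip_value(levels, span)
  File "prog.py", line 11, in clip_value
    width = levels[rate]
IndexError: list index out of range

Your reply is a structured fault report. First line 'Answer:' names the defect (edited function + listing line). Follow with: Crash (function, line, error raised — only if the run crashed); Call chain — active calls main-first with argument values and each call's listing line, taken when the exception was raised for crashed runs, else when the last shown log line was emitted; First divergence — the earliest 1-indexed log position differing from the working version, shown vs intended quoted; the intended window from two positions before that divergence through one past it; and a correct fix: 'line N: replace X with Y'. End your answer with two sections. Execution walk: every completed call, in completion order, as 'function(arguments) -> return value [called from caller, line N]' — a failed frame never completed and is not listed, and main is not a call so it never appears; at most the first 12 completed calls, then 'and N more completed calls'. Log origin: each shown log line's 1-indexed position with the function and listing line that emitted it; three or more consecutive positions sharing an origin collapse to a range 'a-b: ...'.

Answer: the defect is in process_batch at line 5.
Key fact: At log position 4 the runs split — shown 'match at position 8', but the working version logs 'match at position 3'.
Crash: clip_value, line 11, IndexError.
Call chain: main -> clip_value([1, 5, 3, 8], 8) (called at line 24).
First divergence: at position 4 the run shows 'match at position 8' where the working version logs 'match at position 3'.
Intended log window:
  2: clip_value: 4 entries, threshold 8
  3: enter process_batch: 4 items against 8
  4: match at position 3
  5: driver got 24
Execution walk:
  process_batch([1, 5, 3, 8], 8) -> 8  [called from clip_value, line 9]
Log line origins:
  1 — main, line 23
  2 — clip_value, line 8
  3 — process_batch, line 2
  4 — clip_value, line 10
A correct fix: line 5: replace `step` with `total`.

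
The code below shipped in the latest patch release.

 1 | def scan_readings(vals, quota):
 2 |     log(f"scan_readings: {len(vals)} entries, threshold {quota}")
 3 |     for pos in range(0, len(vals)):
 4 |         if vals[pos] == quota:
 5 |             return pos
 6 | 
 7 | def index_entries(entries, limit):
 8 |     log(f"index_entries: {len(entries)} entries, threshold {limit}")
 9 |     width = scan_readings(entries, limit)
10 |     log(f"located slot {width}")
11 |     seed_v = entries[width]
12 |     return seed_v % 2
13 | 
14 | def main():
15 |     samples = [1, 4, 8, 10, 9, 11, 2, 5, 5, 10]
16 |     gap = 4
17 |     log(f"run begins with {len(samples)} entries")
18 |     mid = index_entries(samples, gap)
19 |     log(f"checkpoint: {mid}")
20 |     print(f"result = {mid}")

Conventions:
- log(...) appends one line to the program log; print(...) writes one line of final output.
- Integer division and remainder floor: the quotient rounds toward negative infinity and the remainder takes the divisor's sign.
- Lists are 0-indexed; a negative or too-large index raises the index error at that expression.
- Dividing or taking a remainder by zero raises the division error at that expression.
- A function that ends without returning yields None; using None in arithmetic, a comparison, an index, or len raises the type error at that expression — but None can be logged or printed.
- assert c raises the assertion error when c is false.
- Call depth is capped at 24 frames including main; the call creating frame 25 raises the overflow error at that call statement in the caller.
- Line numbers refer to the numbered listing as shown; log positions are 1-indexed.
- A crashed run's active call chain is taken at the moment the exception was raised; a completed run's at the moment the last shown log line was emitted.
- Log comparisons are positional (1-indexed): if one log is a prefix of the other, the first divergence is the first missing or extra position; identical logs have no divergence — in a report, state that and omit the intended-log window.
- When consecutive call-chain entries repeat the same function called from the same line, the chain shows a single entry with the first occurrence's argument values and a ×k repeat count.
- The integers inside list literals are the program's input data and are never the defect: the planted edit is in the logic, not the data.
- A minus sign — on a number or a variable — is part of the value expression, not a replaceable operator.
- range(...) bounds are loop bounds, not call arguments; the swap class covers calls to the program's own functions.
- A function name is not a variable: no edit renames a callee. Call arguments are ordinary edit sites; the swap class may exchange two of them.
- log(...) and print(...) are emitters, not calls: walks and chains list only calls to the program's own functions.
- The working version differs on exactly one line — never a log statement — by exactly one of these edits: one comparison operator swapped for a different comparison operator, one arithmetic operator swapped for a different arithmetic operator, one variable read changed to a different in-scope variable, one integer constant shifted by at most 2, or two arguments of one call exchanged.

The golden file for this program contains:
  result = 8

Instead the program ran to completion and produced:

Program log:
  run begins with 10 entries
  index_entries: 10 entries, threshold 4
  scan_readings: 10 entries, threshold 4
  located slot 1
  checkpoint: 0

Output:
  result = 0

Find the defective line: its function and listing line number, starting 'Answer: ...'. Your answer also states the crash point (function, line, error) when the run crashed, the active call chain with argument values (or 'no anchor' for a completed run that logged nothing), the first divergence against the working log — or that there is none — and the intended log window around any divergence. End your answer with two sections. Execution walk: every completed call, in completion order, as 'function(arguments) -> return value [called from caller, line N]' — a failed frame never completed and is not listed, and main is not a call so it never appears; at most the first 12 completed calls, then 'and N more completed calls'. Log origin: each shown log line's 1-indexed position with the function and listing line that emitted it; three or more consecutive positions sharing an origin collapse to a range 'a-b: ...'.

Answer: the defect is in index_entries at line 12.
The tell: Log line 5 is where behavior first shows: 'checkpoint: 0' appears instead of 'checkpoint: 8'.
Call chain: main.
First divergence: position 5 — shown 'checkpoint: 0', intended 'checkpoint: 8'.
Intended log window:
  3: scan_readings: 10 entries, threshold 4
  4: located slot 1
  5: checkpoint: 8
Execution walk:
  scan_readings([1, 4, 8, 10, 9, 11, 2, 5, 5, 10], 4) -> 1  [called from index_entries, line 9]
  index_entries([1, 4, 8, 10, 9, 11, 2, 5, 5, 10], 4) -> 0  [called from main, line 18]
Log origin:
  1 — main, line 17
  2 — index_entries, line 8
  3 — scan_readings, line 2
  4 — index_entries, line 10
  5 — main, line 19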